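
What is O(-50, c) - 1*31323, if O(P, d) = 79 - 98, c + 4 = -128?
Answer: -31342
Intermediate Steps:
c = -132 (c = -4 - 128 = -132)
O(P, d) = -19
O(-50, c) - 1*31323 = -19 - 1*31323 = -19 - 31323 = -31342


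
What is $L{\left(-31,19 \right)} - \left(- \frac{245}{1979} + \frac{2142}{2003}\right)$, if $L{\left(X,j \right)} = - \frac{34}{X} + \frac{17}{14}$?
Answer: $\frac{2349073989}{1720348658} \approx 1.3655$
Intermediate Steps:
$L{\left(X,j \right)} = \frac{17}{14} - \frac{34}{X}$ ($L{\left(X,j \right)} = - \frac{34}{X} + 17 \cdot \frac{1}{14} = - \frac{34}{X} + \frac{17}{14} = \frac{17}{14} - \frac{34}{X}$)
$L{\left(-31,19 \right)} - \left(- \frac{245}{1979} + \frac{2142}{2003}\right) = \left(\frac{17}{14} - \frac{34}{-31}\right) - \left(- \frac{245}{1979} + \frac{2142}{2003}\right) = \left(\frac{17}{14} - - \frac{34}{31}\right) - \left(\left(-245\right) \frac{1}{1979} + 2142 \cdot \frac{1}{2003}\right) = \left(\frac{17}{14} + \frac{34}{31}\right) - \left(- \frac{245}{1979} + \frac{2142}{2003}\right) = \frac{1003}{434} - \frac{3748283}{3963937} = \frac{2349073989}{1720348658}$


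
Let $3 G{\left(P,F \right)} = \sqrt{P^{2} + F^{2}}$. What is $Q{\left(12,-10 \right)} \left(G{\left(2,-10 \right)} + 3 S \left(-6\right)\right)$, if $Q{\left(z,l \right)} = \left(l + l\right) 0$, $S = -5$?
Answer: $0$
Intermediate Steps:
$G{\left(P,F \right)} = \frac{\sqrt{F^{2} + P^{2}}}{3}$ ($G{\left(P,F \right)} = \frac{\sqrt{P^{2} + F^{2}}}{3} = \frac{\sqrt{F^{2} + P^{2}}}{3}$)
$Q{\left(z,l \right)} = 0$ ($Q{\left(z,l \right)} = 2 l 0 = 0$)
$Q{\left(12,-10 \right)} \left(G{\left(2,-10 \right)} + 3 S \left(-6\right)\right) = 0 \left(\frac{\sqrt{\left(-10\right)^{2} + 2^{2}}}{3} + 3 \left(-5\right) \left(-6\right)\right) = 0 \left(\frac{\sqrt{100 + 4}}{3} - -90\right) = 0 \left(\frac{\sqrt{104}}{3} + 90\right) = 0 \left(\frac{2 \sqrt{26}}{3} + 90\right) = 0 \left(90 + \frac{2 \sqrt{26}}{3}\right) = 0$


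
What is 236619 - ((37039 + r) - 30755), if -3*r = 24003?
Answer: 238336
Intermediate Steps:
r = -8001 (r = -⅓*24003 = -8001)
236619 - ((37039 + r) - 30755) = 236619 - ((37039 - 8001) - 30755) = 236619 - (29038 - 30755) = 236619 - 1*(-1717) = 236619 + 1717 = 238336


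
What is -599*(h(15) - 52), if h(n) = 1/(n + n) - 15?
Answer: 1203391/30 ≈ 40113.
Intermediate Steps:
h(n) = -15 + 1/(2*n) (h(n) = 1/(2*n) - 15 = -15 + 1/(2*n))
-599*(h(15) - 52) = -599*((-15 + (½)/15) - 52) = -599*((-15 + (½)*(1/15)) - 52) = -599*((-15 + 1/30) - 52) = -599*(-449/30 - 52) = -599*(-2009/30) = 1203391/30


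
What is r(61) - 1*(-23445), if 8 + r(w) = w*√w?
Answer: 23437 + 61*√61 ≈ 23913.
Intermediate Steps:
r(w) = -8 + w^(3/2) (r(w) = -8 + w*√w = -8 + w^(3/2))
r(61) - 1*(-23445) = (-8 + 61^(3/2)) - 1*(-23445) = (-8 + 61*√61) + 23445 = 23437 + 61*√61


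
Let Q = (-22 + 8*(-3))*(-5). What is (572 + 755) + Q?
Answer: 1557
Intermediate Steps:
Q = 230 (Q = (-22 - 24)*(-5) = -46*(-5) = 230)
(572 + 755) + Q = (572 + 755) + 230 = 1327 + 230 = 1557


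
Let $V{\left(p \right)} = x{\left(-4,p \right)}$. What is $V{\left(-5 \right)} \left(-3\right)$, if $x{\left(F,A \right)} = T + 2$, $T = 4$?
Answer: $-18$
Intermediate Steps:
$x{\left(F,A \right)} = 6$ ($x{\left(F,A \right)} = 4 + 2 = 6$)
$V{\left(p \right)} = 6$
$V{\left(-5 \right)} \left(-3\right) = 6 \left(-3\right) = -18$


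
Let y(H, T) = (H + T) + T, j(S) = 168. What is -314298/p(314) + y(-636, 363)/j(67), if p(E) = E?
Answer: -4397817/4396 ≈ -1000.4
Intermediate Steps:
y(H, T) = H + 2*T
-314298/p(314) + y(-636, 363)/j(67) = -314298/314 + (-636 + 2*363)/168 = -314298*1/314 + (-636 + 726)*(1/168) = -157149/157 + 90*(1/168) = -157149/157 + 15/28 = -4397817/4396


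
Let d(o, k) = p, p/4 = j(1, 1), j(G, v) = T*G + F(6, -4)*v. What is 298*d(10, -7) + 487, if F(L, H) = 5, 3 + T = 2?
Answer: 5255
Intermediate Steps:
T = -1 (T = -3 + 2 = -1)
j(G, v) = -G + 5*v
p = 16 (p = 4*(-1*1 + 5*1) = 4*(-1 + 5) = 4*4 = 16)
d(o, k) = 16
298*d(10, -7) + 487 = 298*16 + 487 = 4768 + 487 = 5255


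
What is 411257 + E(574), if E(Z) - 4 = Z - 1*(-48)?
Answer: 411883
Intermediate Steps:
E(Z) = 52 + Z (E(Z) = 4 + (Z - 1*(-48)) = 4 + (Z + 48) = 4 + (48 + Z) = 52 + Z)
411257 + E(574) = 411257 + (52 + 574) = 411257 + 626 = 411883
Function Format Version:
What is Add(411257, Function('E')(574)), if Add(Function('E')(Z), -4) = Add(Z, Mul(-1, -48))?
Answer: 411883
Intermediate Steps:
Function('E')(Z) = Add(52, Z) (Function('E')(Z) = Add(4, Add(Z, Mul(-1, -48))) = Add(4, Add(Z, 48)) = Add(4, Add(48, Z)) = Add(52, Z))
Add(411257, Function('E')(574)) = Add(411257, Add(52, 574)) = Add(411257, 626) = 411883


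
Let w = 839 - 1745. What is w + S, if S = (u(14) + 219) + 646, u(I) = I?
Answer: -27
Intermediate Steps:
w = -906
S = 879 (S = (14 + 219) + 646 = 233 + 646 = 879)
w + S = -906 + 879 = -27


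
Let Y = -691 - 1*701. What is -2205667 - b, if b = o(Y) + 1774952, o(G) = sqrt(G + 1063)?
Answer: -3980619 - I*sqrt(329) ≈ -3.9806e+6 - 18.138*I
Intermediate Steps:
Y = -1392 (Y = -691 - 701 = -1392)
o(G) = sqrt(1063 + G)
b = 1774952 + I*sqrt(329) (b = sqrt(1063 - 1392) + 1774952 = sqrt(-329) + 1774952 = I*sqrt(329) + 1774952 = 1774952 + I*sqrt(329) ≈ 1.775e+6 + 18.138*I)
-2205667 - b = -2205667 - (1774952 + I*sqrt(329)) = -2205667 + (-1774952 - I*sqrt(329)) = -3980619 - I*sqrt(329)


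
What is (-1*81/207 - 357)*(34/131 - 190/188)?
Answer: 38013390/141611 ≈ 268.44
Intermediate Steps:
(-1*81/207 - 357)*(34/131 - 190/188) = (-81*1/207 - 357)*(34*(1/131) - 190*1/188) = (-9/23 - 357)*(34/131 - 95/94) = -8220/23*(-9249/12314) = 38013390/141611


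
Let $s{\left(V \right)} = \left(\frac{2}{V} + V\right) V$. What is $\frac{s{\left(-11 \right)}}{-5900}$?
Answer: $- \frac{123}{5900} \approx -0.020847$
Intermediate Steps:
$s{\left(V \right)} = V \left(V + \frac{2}{V}\right)$ ($s{\left(V \right)} = \left(V + \frac{2}{V}\right) V = V \left(V + \frac{2}{V}\right)$)
$\frac{s{\left(-11 \right)}}{-5900} = \frac{2 + \left(-11\right)^{2}}{-5900} = \left(2 + 121\right) \left(- \frac{1}{5900}\right) = 123 \left(- \frac{1}{5900}\right) = - \frac{123}{5900}$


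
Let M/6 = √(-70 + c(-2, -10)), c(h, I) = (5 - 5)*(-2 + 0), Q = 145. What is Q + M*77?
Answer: 145 + 462*I*√70 ≈ 145.0 + 3865.4*I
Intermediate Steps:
c(h, I) = 0 (c(h, I) = 0*(-2) = 0)
M = 6*I*√70 (M = 6*√(-70 + 0) = 6*√(-70) = 6*(I*√70) = 6*I*√70 ≈ 50.2*I)
Q + M*77 = 145 + (6*I*√70)*77 = 145 + 462*I*√70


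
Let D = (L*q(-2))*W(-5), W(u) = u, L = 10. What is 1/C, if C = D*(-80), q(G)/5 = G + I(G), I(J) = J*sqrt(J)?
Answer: I/(40000*(sqrt(2) - I)) ≈ -8.3333e-6 + 1.1785e-5*I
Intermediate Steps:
I(J) = J**(3/2)
q(G) = 5*G + 5*G**(3/2) (q(G) = 5*(G + G**(3/2)) = 5*G + 5*G**(3/2))
D = 500 + 500*I*sqrt(2) (D = (10*(5*(-2) + 5*(-2)**(3/2)))*(-5) = (10*(-10 + 5*(-2*I*sqrt(2))))*(-5) = (10*(-10 - 10*I*sqrt(2)))*(-5) = (-100 - 100*I*sqrt(2))*(-5) = 500 + 500*I*sqrt(2) ≈ 500.0 + 707.11*I)
C = -40000 - 40000*I*sqrt(2) (C = (500 + 500*I*sqrt(2))*(-80) = -40000 - 40000*I*sqrt(2) ≈ -40000.0 - 56569.0*I)
1/C = 1/(-40000 - 40000*I*sqrt(2))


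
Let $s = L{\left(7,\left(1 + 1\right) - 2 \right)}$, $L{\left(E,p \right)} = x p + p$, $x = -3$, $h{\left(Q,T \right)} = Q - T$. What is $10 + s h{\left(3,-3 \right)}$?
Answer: $10$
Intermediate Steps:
$L{\left(E,p \right)} = - 2 p$ ($L{\left(E,p \right)} = - 3 p + p = - 2 p$)
$s = 0$ ($s = - 2 \left(\left(1 + 1\right) - 2\right) = - 2 \left(2 - 2\right) = \left(-2\right) 0 = 0$)
$10 + s h{\left(3,-3 \right)} = 10 + 0 \left(3 - -3\right) = 10 + 0 \left(3 + 3\right) = 10 + 0 \cdot 6 = 10 + 0 = 10$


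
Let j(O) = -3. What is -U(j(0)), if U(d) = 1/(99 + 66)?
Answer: -1/165 ≈ -0.0060606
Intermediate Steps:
U(d) = 1/165
-U(j(0)) = -1*1/165 = -1/165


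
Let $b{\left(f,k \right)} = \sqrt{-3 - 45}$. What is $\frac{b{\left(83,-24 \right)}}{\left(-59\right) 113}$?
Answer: $- \frac{4 i \sqrt{3}}{6667} \approx - 0.0010392 i$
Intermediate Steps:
$b{\left(f,k \right)} = 4 i \sqrt{3}$ ($b{\left(f,k \right)} = \sqrt{-48} = 4 i \sqrt{3}$)
$\frac{b{\left(83,-24 \right)}}{\left(-59\right) 113} = \frac{4 i \sqrt{3}}{\left(-59\right) 113} = \frac{4 i \sqrt{3}}{-6667} = 4 i \sqrt{3} \left(- \frac{1}{6667}\right) = - \frac{4 i \sqrt{3}}{6667}$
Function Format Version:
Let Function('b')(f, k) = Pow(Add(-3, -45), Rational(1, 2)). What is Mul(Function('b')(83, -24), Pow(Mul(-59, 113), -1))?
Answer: Mul(Rational(-4, 6667), I, Pow(3, Rational(1, 2))) ≈ Mul(-0.0010392, I)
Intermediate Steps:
Function('b')(f, k) = Mul(4, I, Pow(3, Rational(1, 2))) (Function('b')(f, k) = Pow(-48, Rational(1, 2)) = Mul(4, I, Pow(3, Rational(1, 2))))
Mul(Function('b')(83, -24), Pow(Mul(-59, 113), -1)) = Mul(Mul(4, I, Pow(3, Rational(1, 2))), Pow(Mul(-59, 113), -1)) = Mul(Mul(4, I, Pow(3, Rational(1, 2))), Pow(-6667, -1)) = Mul(Mul(4, I, Pow(3, Rational(1, 2))), Rational(-1, 6667)) = Mul(Rational(-4, 6667), I, Pow(3, Rational(1, 2)))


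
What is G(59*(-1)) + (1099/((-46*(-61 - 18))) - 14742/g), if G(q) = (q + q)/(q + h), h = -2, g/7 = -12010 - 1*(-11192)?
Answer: 436225781/90664666 ≈ 4.8114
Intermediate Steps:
g = -5726 (g = 7*(-12010 - 1*(-11192)) = 7*(-12010 + 11192) = 7*(-818) = -5726)
G(q) = 2*q/(-2 + q) (G(q) = (q + q)/(q - 2) = (2*q)/(-2 + q) = 2*q/(-2 + q))
G(59*(-1)) + (1099/((-46*(-61 - 18))) - 14742/g) = 2*(59*(-1))/(-2 + 59*(-1)) + (1099/((-46*(-61 - 18))) - 14742/(-5726)) = 2*(-59)/(-2 - 59) + (1099/((-46*(-79))) - 14742*(-1/5726)) = 2*(-59)/(-61) + (1099/3634 + 1053/409) = 2*(-59)*(-1/61) + (1099*(1/3634) + 1053/409) = 118/61 + (1099/3634 + 1053/409) = 118/61 + 4276093/1486306 = 436225781/90664666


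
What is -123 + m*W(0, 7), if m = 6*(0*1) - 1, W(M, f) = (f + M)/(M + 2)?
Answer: -253/2 ≈ -126.50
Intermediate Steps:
W(M, f) = (M + f)/(2 + M)
m = -1 (m = 6*0 - 1 = 0 - 1 = -1)
-123 + m*W(0, 7) = -123 - (0 + 7)/(2 + 0) = -123 - 7/2 = -253/2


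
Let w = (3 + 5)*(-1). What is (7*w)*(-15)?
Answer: 840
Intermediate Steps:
w = -8 (w = 8*(-1) = -8)
(7*w)*(-15) = (7*(-8))*(-15) = -56*(-15) = 840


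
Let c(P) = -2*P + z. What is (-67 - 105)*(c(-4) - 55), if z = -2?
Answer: 8428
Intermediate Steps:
c(P) = -2 - 2*P (c(P) = -2*P - 2 = -2 - 2*P)
(-67 - 105)*(c(-4) - 55) = (-67 - 105)*((-2 - 2*(-4)) - 55) = -172*((-2 + 8) - 55) = -172*(6 - 55) = -172*(-49) = 8428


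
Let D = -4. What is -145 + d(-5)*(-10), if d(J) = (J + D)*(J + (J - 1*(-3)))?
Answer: -775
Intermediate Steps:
d(J) = (-4 + J)*(3 + 2*J) (d(J) = (J - 4)*(J + (J - 1*(-3))) = (-4 + J)*(J + (J + 3)) = (-4 + J)*(J + (3 + J)) = (-4 + J)*(3 + 2*J))
-145 + d(-5)*(-10) = -145 + (-12 - 5*(-5) + 2*(-5)**2)*(-10) = -145 + (-12 + 25 + 2*25)*(-10) = -145 + (-12 + 25 + 50)*(-10) = -145 + 63*(-10) = -145 - 630 = -775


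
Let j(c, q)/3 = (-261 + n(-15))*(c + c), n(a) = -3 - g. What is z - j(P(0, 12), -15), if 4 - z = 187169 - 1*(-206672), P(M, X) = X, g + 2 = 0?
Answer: -374973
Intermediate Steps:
g = -2 (g = -2 + 0 = -2)
n(a) = -1 (n(a) = -3 - 1*(-2) = -3 + 2 = -1)
j(c, q) = -1572*c (j(c, q) = 3*((-261 - 1)*(c + c)) = 3*(-524*c) = -1572*c)
z = -393837 (z = 4 - (187169 - 1*(-206672)) = 4 - (187169 + 206672) = 4 - 1*393841 = 4 - 393841 = -393837)
z - j(P(0, 12), -15) = -393837 - (-1572)*12 = -393837 - 1*(-18864) = -393837 + 18864 = -374973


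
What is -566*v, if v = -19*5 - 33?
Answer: 72448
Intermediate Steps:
v = -128 (v = -95 - 33 = -128)
-566*v = -566*(-128) = 72448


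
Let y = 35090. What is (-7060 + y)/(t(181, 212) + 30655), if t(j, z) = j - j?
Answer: 5606/6131 ≈ 0.91437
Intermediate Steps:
t(j, z) = 0
(-7060 + y)/(t(181, 212) + 30655) = (-7060 + 35090)/(0 + 30655) = 28030/30655 = 28030*(1/30655) = 5606/6131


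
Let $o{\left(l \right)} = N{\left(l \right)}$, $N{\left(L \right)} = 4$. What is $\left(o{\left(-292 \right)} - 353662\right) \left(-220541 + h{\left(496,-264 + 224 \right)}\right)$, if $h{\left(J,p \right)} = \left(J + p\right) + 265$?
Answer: $77741101560$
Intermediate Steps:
$h{\left(J,p \right)} = 265 + J + p$
$o{\left(l \right)} = 4$
$\left(o{\left(-292 \right)} - 353662\right) \left(-220541 + h{\left(496,-264 + 224 \right)}\right) = \left(4 - 353662\right) \left(-220541 + \left(265 + 496 + \left(-264 + 224\right)\right)\right) = - 353658 \left(-220541 + \left(265 + 496 - 40\right)\right) = - 353658 \left(-220541 + 721\right) = \left(-353658\right) \left(-219820\right) = 77741101560$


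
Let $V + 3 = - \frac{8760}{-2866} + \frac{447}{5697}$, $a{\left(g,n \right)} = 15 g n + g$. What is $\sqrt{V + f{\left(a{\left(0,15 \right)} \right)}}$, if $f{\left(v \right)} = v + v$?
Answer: $\frac{2 \sqrt{27767203742}}{907089} \approx 0.36741$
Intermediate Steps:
$a{\left(g,n \right)} = g + 15 g n$ ($a{\left(g,n \right)} = 15 g n + g = g + 15 g n$)
$f{\left(v \right)} = 2 v$
$V = \frac{367336}{2721267}$ ($V = -3 + \left(- \frac{8760}{-2866} + \frac{447}{5697}\right) = -3 + \left(\left(-8760\right) \left(- \frac{1}{2866}\right) + 447 \cdot \frac{1}{5697}\right) = -3 + \left(\frac{4380}{1433} + \frac{149}{1899}\right) = -3 + \frac{8531137}{2721267} = \frac{367336}{2721267} \approx 0.13499$)
$\sqrt{V + f{\left(a{\left(0,15 \right)} \right)}} = \sqrt{\frac{367336}{2721267} + 2 \cdot 0 \left(1 + 15 \cdot 15\right)} = \sqrt{\frac{367336}{2721267} + 2 \cdot 0 \left(1 + 225\right)} = \sqrt{\frac{367336}{2721267} + 2 \cdot 0 \cdot 226} = \sqrt{\frac{367336}{2721267} + 2 \cdot 0} = \sqrt{\frac{367336}{2721267} + 0} = \sqrt{\frac{367336}{2721267}} = \frac{2 \sqrt{27767203742}}{907089}$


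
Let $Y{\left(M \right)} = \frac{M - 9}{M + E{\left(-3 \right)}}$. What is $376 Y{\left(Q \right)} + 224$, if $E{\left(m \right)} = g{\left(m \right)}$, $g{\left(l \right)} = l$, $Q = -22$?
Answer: $\frac{17256}{25} \approx 690.24$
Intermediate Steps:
$E{\left(m \right)} = m$
$Y{\left(M \right)} = \frac{-9 + M}{-3 + M}$ ($Y{\left(M \right)} = \frac{M - 9}{M - 3} = \frac{-9 + M}{-3 + M}$)
$376 Y{\left(Q \right)} + 224 = 376 \frac{-9 - 22}{-3 - 22} + 224 = 376 \frac{1}{-25} \left(-31\right) + 224 = 376 \left(\left(- \frac{1}{25}\right) \left(-31\right)\right) + 224 = 376 \cdot \frac{31}{25} + 224 = \frac{11656}{25} + 224 = \frac{17256}{25}$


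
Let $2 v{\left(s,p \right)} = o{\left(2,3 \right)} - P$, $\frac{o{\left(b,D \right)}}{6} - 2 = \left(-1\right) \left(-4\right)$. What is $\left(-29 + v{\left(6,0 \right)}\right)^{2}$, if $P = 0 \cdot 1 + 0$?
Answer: $121$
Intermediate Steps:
$o{\left(b,D \right)} = 36$ ($o{\left(b,D \right)} = 12 + 6 \left(\left(-1\right) \left(-4\right)\right) = 12 + 6 \cdot 4 = 12 + 24 = 36$)
$P = 0$ ($P = 0 + 0 = 0$)
$v{\left(s,p \right)} = 18$ ($v{\left(s,p \right)} = \frac{36 - 0}{2} = \frac{36 + 0}{2} = \frac{1}{2} \cdot 36 = 18$)
$\left(-29 + v{\left(6,0 \right)}\right)^{2} = \left(-29 + 18\right)^{2} = \left(-11\right)^{2} = 121$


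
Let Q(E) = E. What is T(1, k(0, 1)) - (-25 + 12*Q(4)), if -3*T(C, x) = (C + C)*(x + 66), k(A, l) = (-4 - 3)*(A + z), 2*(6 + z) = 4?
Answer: -257/3 ≈ -85.667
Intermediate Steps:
z = -4 (z = -6 + (½)*4 = -6 + 2 = -4)
k(A, l) = 28 - 7*A (k(A, l) = (-4 - 3)*(A - 4) = -7*(-4 + A) = 28 - 7*A)
T(C, x) = -2*C*(66 + x)/3 (T(C, x) = -(C + C)*(x + 66)/3 = -2*C*(66 + x)/3)
T(1, k(0, 1)) - (-25 + 12*Q(4)) = -⅔*1*(66 + (28 - 7*0)) - (-25 + 12*4) = -⅔*1*(66 + (28 + 0)) - (-25 + 48) = -⅔*1*(66 + 28) - 1*23 = -⅔*1*94 - 23 = -188/3 - 23 = -257/3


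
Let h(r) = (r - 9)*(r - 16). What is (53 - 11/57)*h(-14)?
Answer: 692300/19 ≈ 36437.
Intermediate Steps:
h(r) = (-16 + r)*(-9 + r) (h(r) = (-9 + r)*(-16 + r) = (-16 + r)*(-9 + r))
(53 - 11/57)*h(-14) = (53 - 11/57)*(144 + (-14)**2 - 25*(-14)) = (53 - 11*1/57)*(144 + 196 + 350) = (53 - 11/57)*690 = (3010/57)*690 = 692300/19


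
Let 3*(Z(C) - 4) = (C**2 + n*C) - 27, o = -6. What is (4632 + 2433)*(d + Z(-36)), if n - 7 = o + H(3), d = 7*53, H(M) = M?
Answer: 5298750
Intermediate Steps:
d = 371
n = 4 (n = 7 + (-6 + 3) = 7 - 3 = 4)
Z(C) = -5 + C**2/3 + 4*C/3 (Z(C) = 4 + ((C**2 + 4*C) - 27)/3 = 4 + (-27 + C**2 + 4*C)/3 = 4 + (-9 + C**2/3 + 4*C/3) = -5 + C**2/3 + 4*C/3)
(4632 + 2433)*(d + Z(-36)) = (4632 + 2433)*(371 + (-5 + (1/3)*(-36)**2 + (4/3)*(-36))) = 7065*(371 + (-5 + (1/3)*1296 - 48)) = 7065*(371 + (-5 + 432 - 48)) = 7065*(371 + 379) = 7065*750 = 5298750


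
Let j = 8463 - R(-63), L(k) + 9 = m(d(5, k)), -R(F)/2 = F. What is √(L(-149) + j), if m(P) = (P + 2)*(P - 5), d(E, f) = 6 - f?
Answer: 3*√3542 ≈ 178.54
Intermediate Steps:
R(F) = -2*F
m(P) = (-5 + P)*(2 + P) (m(P) = (2 + P)*(-5 + P) = (-5 + P)*(2 + P))
L(k) = -37 + (6 - k)² + 3*k (L(k) = -9 + (-10 + (6 - k)² - 3*(6 - k)) = -9 + (-10 + (6 - k)² + (-18 + 3*k)) = -9 + (-28 + (6 - k)² + 3*k) = -37 + (6 - k)² + 3*k)
j = 8337 (j = 8463 - (-2)*(-63) = 8463 - 1*126 = 8463 - 126 = 8337)
√(L(-149) + j) = √((-1 + (-149)² - 9*(-149)) + 8337) = √((-1 + 22201 + 1341) + 8337) = √(23541 + 8337) = √31878 = 3*√3542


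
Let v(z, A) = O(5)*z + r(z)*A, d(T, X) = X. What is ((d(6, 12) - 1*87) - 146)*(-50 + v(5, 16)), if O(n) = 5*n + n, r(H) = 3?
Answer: -32708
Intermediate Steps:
O(n) = 6*n
v(z, A) = 3*A + 30*z (v(z, A) = (6*5)*z + 3*A = 30*z + 3*A = 3*A + 30*z)
((d(6, 12) - 1*87) - 146)*(-50 + v(5, 16)) = ((12 - 1*87) - 146)*(-50 + (3*16 + 30*5)) = ((12 - 87) - 146)*(-50 + (48 + 150)) = (-75 - 146)*(-50 + 198) = -221*148 = -32708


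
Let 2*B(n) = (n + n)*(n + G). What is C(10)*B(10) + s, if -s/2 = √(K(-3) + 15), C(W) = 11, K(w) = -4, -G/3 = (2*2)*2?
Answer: -1540 - 2*√11 ≈ -1546.6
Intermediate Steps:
G = -24 (G = -3*2*2*2 = -12*2 = -3*8 = -24)
B(n) = n*(-24 + n) (B(n) = ((n + n)*(n - 24))/2 = ((2*n)*(-24 + n))/2 = (2*n*(-24 + n))/2 = n*(-24 + n))
s = -2*√11 (s = -2*√(-4 + 15) = -2*√11 ≈ -6.6332)
C(10)*B(10) + s = 11*(10*(-24 + 10)) - 2*√11 = 11*(10*(-14)) - 2*√11 = 11*(-140) - 2*√11 = -1540 - 2*√11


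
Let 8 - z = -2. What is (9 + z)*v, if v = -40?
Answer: -760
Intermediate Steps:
z = 10 (z = 8 - 1*(-2) = 8 + 2 = 10)
(9 + z)*v = (9 + 10)*(-40) = 19*(-40) = -760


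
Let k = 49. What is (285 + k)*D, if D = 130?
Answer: 43420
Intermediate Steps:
(285 + k)*D = (285 + 49)*130 = 334*130 = 43420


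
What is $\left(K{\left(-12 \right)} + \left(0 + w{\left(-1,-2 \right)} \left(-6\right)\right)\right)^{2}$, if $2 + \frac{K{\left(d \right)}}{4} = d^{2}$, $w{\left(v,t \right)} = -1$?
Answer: $329476$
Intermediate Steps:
$K{\left(d \right)} = -8 + 4 d^{2}$
$\left(K{\left(-12 \right)} + \left(0 + w{\left(-1,-2 \right)} \left(-6\right)\right)\right)^{2} = \left(\left(-8 + 4 \left(-12\right)^{2}\right) + \left(0 - -6\right)\right)^{2} = \left(\left(-8 + 4 \cdot 144\right) + \left(0 + 6\right)\right)^{2} = \left(\left(-8 + 576\right) + 6\right)^{2} = \left(568 + 6\right)^{2} = 574^{2} = 329476$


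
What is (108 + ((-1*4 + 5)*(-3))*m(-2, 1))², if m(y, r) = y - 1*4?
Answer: 15876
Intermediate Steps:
m(y, r) = -4 + y (m(y, r) = y - 4 = -4 + y)
(108 + ((-1*4 + 5)*(-3))*m(-2, 1))² = (108 + ((-1*4 + 5)*(-3))*(-4 - 2))² = (108 + ((-4 + 5)*(-3))*(-6))² = (108 + (1*(-3))*(-6))² = (108 - 3*(-6))² = (108 + 18)² = 126² = 15876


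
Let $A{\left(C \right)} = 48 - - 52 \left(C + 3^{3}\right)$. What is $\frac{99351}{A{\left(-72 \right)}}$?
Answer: $- \frac{33117}{764} \approx -43.347$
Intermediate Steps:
$A{\left(C \right)} = 1452 + 52 C$ ($A{\left(C \right)} = 48 - - 52 \left(C + 27\right) = 48 - - 52 \left(27 + C\right) = 48 - \left(-1404 - 52 C\right) = 48 + \left(1404 + 52 C\right) = 1452 + 52 C$)
$\frac{99351}{A{\left(-72 \right)}} = \frac{99351}{1452 + 52 \left(-72\right)} = \frac{99351}{1452 - 3744} = \frac{99351}{-2292} = 99351 \left(- \frac{1}{2292}\right) = - \frac{33117}{764}$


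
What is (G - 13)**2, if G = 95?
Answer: 6724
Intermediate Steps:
(G - 13)**2 = (95 - 13)**2 = 82**2 = 6724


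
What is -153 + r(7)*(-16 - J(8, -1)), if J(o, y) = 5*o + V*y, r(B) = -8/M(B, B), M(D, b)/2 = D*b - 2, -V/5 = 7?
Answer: -6827/47 ≈ -145.26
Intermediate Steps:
V = -35 (V = -5*7 = -35)
M(D, b) = -4 + 2*D*b (M(D, b) = 2*(D*b - 2) = 2*(-2 + D*b) = -4 + 2*D*b)
r(B) = -8/(-4 + 2*B**2) (r(B) = -8/(-4 + 2*B*B) = -8/(-4 + 2*B**2))
J(o, y) = -35*y + 5*o (J(o, y) = 5*o - 35*y = -35*y + 5*o)
-153 + r(7)*(-16 - J(8, -1)) = -153 + (-4/(-2 + 7**2))*(-16 - (-35*(-1) + 5*8)) = -153 + (-4/(-2 + 49))*(-16 - (35 + 40)) = -153 + (-4/47)*(-16 - 1*75) = -153 + (-4*1/47)*(-16 - 75) = -153 - 4/47*(-91) = -153 + 364/47 = -6827/47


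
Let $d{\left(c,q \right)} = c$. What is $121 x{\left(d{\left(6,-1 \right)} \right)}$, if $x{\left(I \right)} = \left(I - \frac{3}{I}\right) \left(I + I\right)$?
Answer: $7986$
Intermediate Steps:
$x{\left(I \right)} = 2 I \left(I - \frac{3}{I}\right)$ ($x{\left(I \right)} = \left(I - \frac{3}{I}\right) 2 I = 2 I \left(I - \frac{3}{I}\right)$)
$121 x{\left(d{\left(6,-1 \right)} \right)} = 121 \left(-6 + 2 \cdot 6^{2}\right) = 121 \left(-6 + 2 \cdot 36\right) = 121 \left(-6 + 72\right) = 121 \cdot 66 = 7986$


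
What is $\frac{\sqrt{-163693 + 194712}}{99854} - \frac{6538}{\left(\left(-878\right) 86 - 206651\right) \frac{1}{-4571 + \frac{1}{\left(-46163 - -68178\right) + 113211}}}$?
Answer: $- \frac{288661127015}{2725373781} + \frac{\sqrt{31019}}{99854} \approx -105.91$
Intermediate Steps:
$\frac{\sqrt{-163693 + 194712}}{99854} - \frac{6538}{\left(\left(-878\right) 86 - 206651\right) \frac{1}{-4571 + \frac{1}{\left(-46163 - -68178\right) + 113211}}} = \sqrt{31019} \cdot \frac{1}{99854} - \frac{6538}{\left(-75508 - 206651\right) \frac{1}{-4571 + \frac{1}{\left(-46163 + 68178\right) + 113211}}} = \frac{\sqrt{31019}}{99854} - \frac{6538}{\left(-282159\right) \frac{1}{-4571 + \frac{1}{22015 + 113211}}} = \frac{\sqrt{31019}}{99854} - \frac{6538}{\left(-282159\right) \frac{1}{-4571 + \frac{1}{135226}}} = \frac{\sqrt{31019}}{99854} - \frac{6538}{\left(-282159\right) \frac{1}{- \frac{618118045}{135226}}} = \frac{\sqrt{31019}}{99854} - \frac{6538}{\left(-282159\right) \left(- \frac{135226}{618118045}\right)} = \frac{\sqrt{31019}}{99854} - \frac{6538}{\frac{38155232934}{618118045}} = \frac{\sqrt{31019}}{99854} - \frac{288661127015}{2725373781} = - \frac{288661127015}{2725373781} + \frac{\sqrt{31019}}{99854}$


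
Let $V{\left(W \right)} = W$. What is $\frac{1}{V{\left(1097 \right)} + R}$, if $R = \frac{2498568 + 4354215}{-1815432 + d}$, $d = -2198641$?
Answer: $\frac{573439}{628083614} \approx 0.000913$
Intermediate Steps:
$R = - \frac{978969}{573439}$ ($R = \frac{2498568 + 4354215}{-1815432 - 2198641} = \frac{6852783}{-4014073} = 6852783 \left(- \frac{1}{4014073}\right) = - \frac{978969}{573439} \approx -1.7072$)
$\frac{1}{V{\left(1097 \right)} + R} = \frac{1}{1097 - \frac{978969}{573439}} = \frac{1}{\frac{628083614}{573439}} = \frac{573439}{628083614}$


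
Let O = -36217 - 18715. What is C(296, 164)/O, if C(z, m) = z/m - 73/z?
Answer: -18911/666654752 ≈ -2.8367e-5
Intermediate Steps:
C(z, m) = -73/z + z/m
O = -54932
C(296, 164)/O = (-73/296 + 296/164)/(-54932) = (-73*1/296 + 296*(1/164))*(-1/54932) = (-73/296 + 74/41)*(-1/54932) = (18911/12136)*(-1/54932) = -18911/666654752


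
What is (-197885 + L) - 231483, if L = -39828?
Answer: -469196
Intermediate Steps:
(-197885 + L) - 231483 = (-197885 - 39828) - 231483 = -237713 - 231483 = -469196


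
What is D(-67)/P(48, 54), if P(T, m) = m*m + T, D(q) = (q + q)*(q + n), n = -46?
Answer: 7571/1482 ≈ 5.1086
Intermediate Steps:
D(q) = 2*q*(-46 + q) (D(q) = (q + q)*(q - 46) = (2*q)*(-46 + q) = 2*q*(-46 + q))
P(T, m) = T + m² (P(T, m) = m² + T = T + m²)
D(-67)/P(48, 54) = (2*(-67)*(-46 - 67))/(48 + 54²) = (2*(-67)*(-113))/(48 + 2916) = 15142/2964 = 15142*(1/2964) = 7571/1482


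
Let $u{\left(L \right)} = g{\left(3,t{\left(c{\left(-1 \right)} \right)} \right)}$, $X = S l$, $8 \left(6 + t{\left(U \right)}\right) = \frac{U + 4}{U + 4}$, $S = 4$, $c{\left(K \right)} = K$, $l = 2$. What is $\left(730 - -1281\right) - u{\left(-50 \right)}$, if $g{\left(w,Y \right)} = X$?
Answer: $2003$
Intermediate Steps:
$t{\left(U \right)} = - \frac{47}{8}$ ($t{\left(U \right)} = -6 + \frac{\left(U + 4\right) \frac{1}{U + 4}}{8} = -6 + \frac{\left(4 + U\right) \frac{1}{4 + U}}{8} = -6 + \frac{1}{8} \cdot 1 = -6 + \frac{1}{8} = - \frac{47}{8}$)
$X = 8$ ($X = 4 \cdot 2 = 8$)
$g{\left(w,Y \right)} = 8$
$u{\left(L \right)} = 8$
$\left(730 - -1281\right) - u{\left(-50 \right)} = \left(730 - -1281\right) - 8 = \left(730 + 1281\right) - 8 = 2011 - 8 = 2003$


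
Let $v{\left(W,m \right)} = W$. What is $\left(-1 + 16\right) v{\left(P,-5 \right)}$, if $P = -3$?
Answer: $-45$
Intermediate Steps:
$\left(-1 + 16\right) v{\left(P,-5 \right)} = \left(-1 + 16\right) \left(-3\right) = 15 \left(-3\right) = -45$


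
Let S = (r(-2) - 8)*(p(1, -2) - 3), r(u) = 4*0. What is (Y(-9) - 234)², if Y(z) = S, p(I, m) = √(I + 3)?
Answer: 51076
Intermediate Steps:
p(I, m) = √(3 + I)
r(u) = 0
S = 8 (S = (0 - 8)*(√(3 + 1) - 3) = -8*(√4 - 3) = -8*(2 - 3) = -8*(-1) = 8)
Y(z) = 8
(Y(-9) - 234)² = (8 - 234)² = (-226)² = 51076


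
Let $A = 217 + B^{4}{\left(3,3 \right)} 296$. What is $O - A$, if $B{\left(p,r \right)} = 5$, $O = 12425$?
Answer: $-172792$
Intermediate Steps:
$A = 185217$ ($A = 217 + 5^{4} \cdot 296 = 217 + 625 \cdot 296 = 217 + 185000 = 185217$)
$O - A = 12425 - 185217 = -172792$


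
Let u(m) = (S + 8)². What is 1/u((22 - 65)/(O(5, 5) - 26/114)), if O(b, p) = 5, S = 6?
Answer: 1/196 ≈ 0.0051020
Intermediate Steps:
u(m) = 196 (u(m) = (6 + 8)² = 14² = 196)
1/u((22 - 65)/(O(5, 5) - 26/114)) = 1/196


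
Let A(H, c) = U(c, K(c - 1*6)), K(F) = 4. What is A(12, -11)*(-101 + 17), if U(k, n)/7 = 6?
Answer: -3528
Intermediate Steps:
U(k, n) = 42 (U(k, n) = 7*6 = 42)
A(H, c) = 42
A(12, -11)*(-101 + 17) = 42*(-101 + 17) = 42*(-84) = -3528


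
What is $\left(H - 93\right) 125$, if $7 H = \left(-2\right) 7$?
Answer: $-11875$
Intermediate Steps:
$H = -2$ ($H = \frac{\left(-2\right) 7}{7} = \frac{1}{7} \left(-14\right) = -2$)
$\left(H - 93\right) 125 = \left(-2 - 93\right) 125 = \left(-95\right) 125 = -11875$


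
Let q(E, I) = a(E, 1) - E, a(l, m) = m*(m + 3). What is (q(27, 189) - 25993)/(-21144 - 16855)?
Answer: 26016/37999 ≈ 0.68465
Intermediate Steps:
a(l, m) = m*(3 + m)
q(E, I) = 4 - E (q(E, I) = 1*(3 + 1) - E = 1*4 - E = 4 - E)
(q(27, 189) - 25993)/(-21144 - 16855) = ((4 - 1*27) - 25993)/(-21144 - 16855) = ((4 - 27) - 25993)/(-37999) = (-23 - 25993)*(-1/37999) = -26016*(-1/37999) = 26016/37999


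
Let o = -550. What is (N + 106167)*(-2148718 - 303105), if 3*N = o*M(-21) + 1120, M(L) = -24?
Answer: -816018182683/3 ≈ -2.7201e+11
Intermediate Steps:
N = 14320/3 (N = (-550*(-24) + 1120)/3 = (13200 + 1120)/3 = (1/3)*14320 = 14320/3 ≈ 4773.3)
(N + 106167)*(-2148718 - 303105) = (14320/3 + 106167)*(-2148718 - 303105) = (332821/3)*(-2451823) = -816018182683/3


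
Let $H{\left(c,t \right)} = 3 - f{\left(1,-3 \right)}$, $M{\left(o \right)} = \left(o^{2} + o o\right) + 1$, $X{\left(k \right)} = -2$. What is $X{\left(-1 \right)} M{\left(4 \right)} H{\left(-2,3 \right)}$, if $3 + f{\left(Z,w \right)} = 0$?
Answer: $-396$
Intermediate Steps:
$M{\left(o \right)} = 1 + 2 o^{2}$ ($M{\left(o \right)} = \left(o^{2} + o^{2}\right) + 1 = 2 o^{2} + 1 = 1 + 2 o^{2}$)
$f{\left(Z,w \right)} = -3$ ($f{\left(Z,w \right)} = -3 + 0 = -3$)
$H{\left(c,t \right)} = 6$ ($H{\left(c,t \right)} = 3 - -3 = 3 + 3 = 6$)
$X{\left(-1 \right)} M{\left(4 \right)} H{\left(-2,3 \right)} = - 2 \left(1 + 2 \cdot 4^{2}\right) 6 = - 2 \left(1 + 2 \cdot 16\right) 6 = - 2 \left(1 + 32\right) 6 = \left(-2\right) 33 \cdot 6 = \left(-66\right) 6 = -396$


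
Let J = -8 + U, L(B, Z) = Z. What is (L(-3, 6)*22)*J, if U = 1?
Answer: -924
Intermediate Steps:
J = -7 (J = -8 + 1 = -7)
(L(-3, 6)*22)*J = (6*22)*(-7) = 132*(-7) = -924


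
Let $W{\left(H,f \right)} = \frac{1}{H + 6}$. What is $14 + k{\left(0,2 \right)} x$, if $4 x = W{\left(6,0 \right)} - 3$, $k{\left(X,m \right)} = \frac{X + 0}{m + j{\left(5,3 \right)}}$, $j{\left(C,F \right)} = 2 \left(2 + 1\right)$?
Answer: $14$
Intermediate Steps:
$W{\left(H,f \right)} = \frac{1}{6 + H}$
$j{\left(C,F \right)} = 6$ ($j{\left(C,F \right)} = 2 \cdot 3 = 6$)
$k{\left(X,m \right)} = \frac{X}{6 + m}$ ($k{\left(X,m \right)} = \frac{X + 0}{m + 6} = \frac{X}{6 + m}$)
$x = - \frac{35}{48}$ ($x = \frac{\frac{1}{6 + 6} - 3}{4} = \frac{\frac{1}{12} - 3}{4} = \frac{1}{4} \left(- \frac{35}{12}\right) = - \frac{35}{48} \approx -0.72917$)
$14 + k{\left(0,2 \right)} x = 14 + \frac{0}{6 + 2} \left(- \frac{35}{48}\right) = 14 + \frac{0}{8} \left(- \frac{35}{48}\right) = 14 + 0 \cdot \frac{1}{8} \left(- \frac{35}{48}\right) = 14 + 0 \left(- \frac{35}{48}\right) = 14 + 0 = 14$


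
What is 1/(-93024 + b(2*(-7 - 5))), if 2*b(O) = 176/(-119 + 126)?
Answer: -7/651080 ≈ -1.0751e-5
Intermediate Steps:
b(O) = 88/7 (b(O) = (176/(-119 + 126))/2 = (176/7)/2 = (176*(⅐))/2 = (½)*(176/7) = 88/7)
1/(-93024 + b(2*(-7 - 5))) = 1/(-93024 + 88/7) = 1/(-651080/7) = -7/651080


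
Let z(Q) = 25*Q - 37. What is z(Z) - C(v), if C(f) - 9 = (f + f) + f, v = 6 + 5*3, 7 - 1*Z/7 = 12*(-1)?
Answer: 3216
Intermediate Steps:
Z = 133 (Z = 49 - 84*(-1) = 49 - 7*(-12) = 49 + 84 = 133)
v = 21 (v = 6 + 15 = 21)
C(f) = 9 + 3*f (C(f) = 9 + ((f + f) + f) = 9 + (2*f + f) = 9 + 3*f)
z(Q) = -37 + 25*Q
z(Z) - C(v) = (-37 + 25*133) - (9 + 3*21) = (-37 + 3325) - (9 + 63) = 3288 - 1*72 = 3288 - 72 = 3216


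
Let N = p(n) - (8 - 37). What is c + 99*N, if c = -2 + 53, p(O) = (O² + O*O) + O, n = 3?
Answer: 5001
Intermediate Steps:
p(O) = O + 2*O² (p(O) = (O² + O²) + O = 2*O² + O = O + 2*O²)
N = 50 (N = 3*(1 + 2*3) - (8 - 37) = 3*(1 + 6) - 1*(-29) = 3*7 + 29 = 21 + 29 = 50)
c = 51
c + 99*N = 51 + 99*50 = 51 + 4950 = 5001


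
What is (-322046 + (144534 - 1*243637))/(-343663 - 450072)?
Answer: 421149/793735 ≈ 0.53059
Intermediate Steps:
(-322046 + (144534 - 1*243637))/(-343663 - 450072) = (-322046 + (144534 - 243637))/(-793735) = (-322046 - 99103)*(-1/793735) = -421149*(-1/793735) = 421149/793735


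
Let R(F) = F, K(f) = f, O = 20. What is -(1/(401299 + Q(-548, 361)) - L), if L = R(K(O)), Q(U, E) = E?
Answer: 8033199/401660 ≈ 20.000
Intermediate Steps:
L = 20
-(1/(401299 + Q(-548, 361)) - L) = -(1/(401299 + 361) - 1*20) = -(1/401660 - 20) = -1*(-8033199/401660) = 8033199/401660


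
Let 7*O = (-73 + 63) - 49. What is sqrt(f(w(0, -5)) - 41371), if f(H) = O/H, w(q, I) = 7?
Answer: I*sqrt(2027238)/7 ≈ 203.4*I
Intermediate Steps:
O = -59/7 (O = ((-73 + 63) - 49)/7 = (-10 - 49)/7 = (1/7)*(-59) = -59/7 ≈ -8.4286)
f(H) = -59/(7*H)
sqrt(f(w(0, -5)) - 41371) = sqrt(-59/7/7 - 41371) = sqrt(-59/7*1/7 - 41371) = sqrt(-59/49 - 41371) = sqrt(-2027238/49) = I*sqrt(2027238)/7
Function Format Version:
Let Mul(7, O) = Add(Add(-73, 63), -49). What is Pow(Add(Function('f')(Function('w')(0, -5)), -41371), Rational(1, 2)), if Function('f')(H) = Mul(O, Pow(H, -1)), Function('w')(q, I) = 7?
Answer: Mul(Rational(1, 7), I, Pow(2027238, Rational(1, 2))) ≈ Mul(203.40, I)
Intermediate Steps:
O = Rational(-59, 7) (O = Mul(Rational(1, 7), Add(Add(-73, 63), -49)) = Mul(Rational(1, 7), Add(-10, -49)) = Mul(Rational(1, 7), -59) = Rational(-59, 7) ≈ -8.4286)
Function('f')(H) = Mul(Rational(-59, 7), Pow(H, -1))
Pow(Add(Function('f')(Function('w')(0, -5)), -41371), Rational(1, 2)) = Pow(Add(Mul(Rational(-59, 7), Pow(7, -1)), -41371), Rational(1, 2)) = Pow(Add(Mul(Rational(-59, 7), Rational(1, 7)), -41371), Rational(1, 2)) = Pow(Add(Rational(-59, 49), -41371), Rational(1, 2)) = Pow(Rational(-2027238, 49), Rational(1, 2)) = Mul(Rational(1, 7), I, Pow(2027238, Rational(1, 2)))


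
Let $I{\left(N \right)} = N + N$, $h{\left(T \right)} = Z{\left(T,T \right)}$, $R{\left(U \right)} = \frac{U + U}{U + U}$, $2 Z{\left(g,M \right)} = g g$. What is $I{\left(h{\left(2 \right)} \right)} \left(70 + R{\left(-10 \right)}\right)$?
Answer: $284$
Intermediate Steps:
$Z{\left(g,M \right)} = \frac{g^{2}}{2}$ ($Z{\left(g,M \right)} = \frac{g g}{2} = \frac{g^{2}}{2}$)
$R{\left(U \right)} = 1$ ($R{\left(U \right)} = \frac{2 U}{2 U} = 2 U \frac{1}{2 U} = 1$)
$h{\left(T \right)} = \frac{T^{2}}{2}$
$I{\left(N \right)} = 2 N$
$I{\left(h{\left(2 \right)} \right)} \left(70 + R{\left(-10 \right)}\right) = 2 \frac{2^{2}}{2} \left(70 + 1\right) = 2 \cdot \frac{1}{2} \cdot 4 \cdot 71 = 2 \cdot 2 \cdot 71 = 4 \cdot 71 = 284$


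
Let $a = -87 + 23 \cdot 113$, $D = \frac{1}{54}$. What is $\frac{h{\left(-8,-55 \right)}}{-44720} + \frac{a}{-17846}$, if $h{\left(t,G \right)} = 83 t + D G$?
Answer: $- \frac{2712655427}{21547974240} \approx -0.12589$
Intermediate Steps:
$D = \frac{1}{54} \approx 0.018519$
$h{\left(t,G \right)} = 83 t + \frac{G}{54}$
$a = 2512$ ($a = -87 + 2599 = 2512$)
$\frac{h{\left(-8,-55 \right)}}{-44720} + \frac{a}{-17846} = \frac{83 \left(-8\right) + \frac{1}{54} \left(-55\right)}{-44720} + \frac{2512}{-17846} = \left(-664 - \frac{55}{54}\right) \left(- \frac{1}{44720}\right) + 2512 \left(- \frac{1}{17846}\right) = \left(- \frac{35911}{54}\right) \left(- \frac{1}{44720}\right) - \frac{1256}{8923} = \frac{35911}{2414880} - \frac{1256}{8923} = - \frac{2712655427}{21547974240}$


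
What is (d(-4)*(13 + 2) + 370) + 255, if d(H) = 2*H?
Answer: 505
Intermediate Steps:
(d(-4)*(13 + 2) + 370) + 255 = ((2*(-4))*(13 + 2) + 370) + 255 = (-8*15 + 370) + 255 = (-120 + 370) + 255 = 250 + 255 = 505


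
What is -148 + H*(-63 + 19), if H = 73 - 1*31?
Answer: -1996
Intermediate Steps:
H = 42 (H = 73 - 31 = 42)
-148 + H*(-63 + 19) = -148 + 42*(-63 + 19) = -148 + 42*(-44) = -148 - 1848 = -1996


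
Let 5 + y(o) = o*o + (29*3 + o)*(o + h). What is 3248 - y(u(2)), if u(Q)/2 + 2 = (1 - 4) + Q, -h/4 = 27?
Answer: 12451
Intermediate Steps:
h = -108 (h = -4*27 = -108)
u(Q) = -10 + 2*Q (u(Q) = -4 + 2*((1 - 4) + Q) = -4 + 2*(-3 + Q) = -4 + (-6 + 2*Q) = -10 + 2*Q)
y(o) = -5 + o² + (-108 + o)*(87 + o) (y(o) = -5 + (o*o + (29*3 + o)*(o - 108)) = -5 + (o² + (87 + o)*(-108 + o)) = -5 + (o² + (-108 + o)*(87 + o)) = -5 + o² + (-108 + o)*(87 + o))
3248 - y(u(2)) = 3248 - (-9401 - 21*(-10 + 2*2) + 2*(-10 + 2*2)²) = 3248 - (-9401 - 21*(-10 + 4) + 2*(-10 + 4)²) = 3248 - (-9401 - 21*(-6) + 2*(-6)²) = 3248 - (-9401 + 126 + 2*36) = 3248 - (-9401 + 126 + 72) = 3248 - 1*(-9203) = 3248 + 9203 = 12451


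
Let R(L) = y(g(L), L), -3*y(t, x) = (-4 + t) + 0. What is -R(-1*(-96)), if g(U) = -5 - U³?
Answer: -294915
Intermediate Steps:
y(t, x) = 4/3 - t/3 (y(t, x) = -((-4 + t) + 0)/3 = -(-4 + t)/3 = 4/3 - t/3)
R(L) = 3 + L³/3 (R(L) = 4/3 - (-5 - L³)/3 = 4/3 + (5/3 + L³/3) = 3 + L³/3)
-R(-1*(-96)) = -(3 + (-1*(-96))³/3) = -(3 + (⅓)*96³) = -(3 + (⅓)*884736) = -(3 + 294912) = -1*294915 = -294915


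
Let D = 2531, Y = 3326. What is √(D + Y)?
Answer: √5857 ≈ 76.531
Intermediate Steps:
√(D + Y) = √(2531 + 3326) = √5857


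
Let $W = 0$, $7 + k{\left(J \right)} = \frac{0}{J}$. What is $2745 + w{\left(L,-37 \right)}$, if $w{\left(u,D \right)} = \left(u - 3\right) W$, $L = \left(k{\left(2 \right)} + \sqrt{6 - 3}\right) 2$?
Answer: $2745$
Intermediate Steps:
$k{\left(J \right)} = -7$ ($k{\left(J \right)} = -7 + \frac{0}{J} = -7 + 0 = -7$)
$L = -14 + 2 \sqrt{3}$ ($L = \left(-7 + \sqrt{6 - 3}\right) 2 = \left(-7 + \sqrt{3}\right) 2 = -14 + 2 \sqrt{3} \approx -10.536$)
$w{\left(u,D \right)} = 0$ ($w{\left(u,D \right)} = \left(u - 3\right) 0 = \left(-3 + u\right) 0 = 0$)
$2745 + w{\left(L,-37 \right)} = 2745 + 0 = 2745$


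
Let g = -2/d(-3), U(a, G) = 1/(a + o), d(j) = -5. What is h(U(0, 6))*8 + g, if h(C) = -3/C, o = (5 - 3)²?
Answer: -478/5 ≈ -95.600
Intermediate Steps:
o = 4 (o = 2² = 4)
U(a, G) = 1/(4 + a) (U(a, G) = 1/(a + 4) = 1/(4 + a))
g = ⅖ (g = -2/(-5) = -2*(-⅕) = ⅖ ≈ 0.40000)
h(U(0, 6))*8 + g = -3/(1/(4 + 0))*8 + ⅖ = -3/(1/4)*8 + ⅖ = -3/¼*8 + ⅖ = -3*4*8 + ⅖ = -12*8 + ⅖ = -96 + ⅖ = -478/5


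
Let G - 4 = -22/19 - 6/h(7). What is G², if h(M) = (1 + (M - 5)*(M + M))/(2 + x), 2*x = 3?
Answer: 1361889/303601 ≈ 4.4858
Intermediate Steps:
x = 3/2 (x = (½)*3 = 3/2 ≈ 1.5000)
h(M) = 2/7 + 4*M*(-5 + M)/7 (h(M) = (1 + (M - 5)*(M + M))/(2 + 3/2) = (1 + (-5 + M)*(2*M))/(7/2) = (1 + 2*M*(-5 + M))*(2/7) = 2/7 + 4*M*(-5 + M)/7)
G = 1167/551 (G = 4 + (-22/19 - 6/(2/7 - 20/7*7 + (4/7)*7²)) = 4 + (-22*1/19 - 6/(2/7 - 20 + (4/7)*49)) = 4 + (-22/19 - 6/(2/7 - 20 + 28)) = 4 + (-22/19 - 6/58/7) = 4 + (-22/19 - 6*7/58) = 4 + (-22/19 - 21/29) = 4 - 1037/551 = 1167/551 ≈ 2.1180)
G² = (1167/551)² = 1361889/303601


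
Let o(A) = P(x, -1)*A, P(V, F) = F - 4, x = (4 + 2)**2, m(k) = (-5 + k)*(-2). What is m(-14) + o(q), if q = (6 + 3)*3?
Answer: -97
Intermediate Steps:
m(k) = 10 - 2*k
x = 36 (x = 6**2 = 36)
P(V, F) = -4 + F
q = 27 (q = 9*3 = 27)
o(A) = -5*A (o(A) = (-4 - 1)*A = -5*A)
m(-14) + o(q) = (10 - 2*(-14)) - 5*27 = (10 + 28) - 135 = 38 - 135 = -97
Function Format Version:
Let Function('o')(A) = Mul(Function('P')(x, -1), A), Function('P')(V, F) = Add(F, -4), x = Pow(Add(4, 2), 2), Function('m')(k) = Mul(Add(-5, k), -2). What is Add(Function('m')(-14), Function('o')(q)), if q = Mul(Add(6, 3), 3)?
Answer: -97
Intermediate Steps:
Function('m')(k) = Add(10, Mul(-2, k))
x = 36 (x = Pow(6, 2) = 36)
Function('P')(V, F) = Add(-4, F)
q = 27 (q = Mul(9, 3) = 27)
Function('o')(A) = Mul(-5, A) (Function('o')(A) = Mul(Add(-4, -1), A) = Mul(-5, A))
Add(Function('m')(-14), Function('o')(q)) = Add(Add(10, Mul(-2, -14)), Mul(-5, 27)) = Add(Add(10, 28), -135) = Add(38, -135) = -97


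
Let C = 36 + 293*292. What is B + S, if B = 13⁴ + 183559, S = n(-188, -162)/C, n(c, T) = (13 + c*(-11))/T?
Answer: 2941235554399/13865904 ≈ 2.1212e+5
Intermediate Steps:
C = 85592 (C = 36 + 85556 = 85592)
n(c, T) = (13 - 11*c)/T
S = -2081/13865904 (S = ((13 - 11*(-188))/(-162))/85592 = -(13 + 2068)/162*(1/85592) = -1/162*2081*(1/85592) = -2081/162*1/85592 = -2081/13865904 ≈ -0.00015008)
B = 212120 (B = 28561 + 183559 = 212120)
B + S = 212120 - 2081/13865904 = 2941235554399/13865904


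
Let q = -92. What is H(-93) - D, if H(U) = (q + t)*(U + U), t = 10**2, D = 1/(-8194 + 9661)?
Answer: -2182897/1467 ≈ -1488.0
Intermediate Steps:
D = 1/1467 ≈ 0.00068166
t = 100
H(U) = 16*U (H(U) = (-92 + 100)*(U + U) = 8*(2*U) = 16*U)
H(-93) - D = 16*(-93) - 1*1/1467 = -1488 - 1/1467 = -2182897/1467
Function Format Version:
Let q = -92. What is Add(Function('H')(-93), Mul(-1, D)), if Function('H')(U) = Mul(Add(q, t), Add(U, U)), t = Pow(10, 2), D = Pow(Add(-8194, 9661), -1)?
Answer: Rational(-2182897, 1467) ≈ -1488.0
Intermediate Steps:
D = Rational(1, 1467) (D = Pow(1467, -1) = Rational(1, 1467) ≈ 0.00068166)
t = 100
Function('H')(U) = Mul(16, U) (Function('H')(U) = Mul(Add(-92, 100), Add(U, U)) = Mul(8, Mul(2, U)) = Mul(16, U))
Add(Function('H')(-93), Mul(-1, D)) = Add(Mul(16, -93), Mul(-1, Rational(1, 1467))) = Add(-1488, Rational(-1, 1467)) = Rational(-2182897, 1467)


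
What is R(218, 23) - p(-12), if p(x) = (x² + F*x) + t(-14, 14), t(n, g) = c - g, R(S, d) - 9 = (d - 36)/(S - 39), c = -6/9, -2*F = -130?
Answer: 354202/537 ≈ 659.59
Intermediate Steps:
F = 65 (F = -½*(-130) = 65)
c = -⅔ (c = -6*⅑ = -⅔ ≈ -0.66667)
R(S, d) = 9 + (-36 + d)/(-39 + S) (R(S, d) = 9 + (d - 36)/(S - 39) = 9 + (-36 + d)/(-39 + S))
t(n, g) = -⅔ - g
p(x) = -44/3 + x² + 65*x (p(x) = (x² + 65*x) + (-⅔ - 1*14) = (x² + 65*x) + (-⅔ - 14) = (x² + 65*x) - 44/3 = -44/3 + x² + 65*x)
R(218, 23) - p(-12) = (-387 + 23 + 9*218)/(-39 + 218) - (-44/3 + (-12)² + 65*(-12)) = (-387 + 23 + 1962)/179 - (-44/3 + 144 - 780) = (1/179)*1598 - 1*(-1952/3) = 1598/179 + 1952/3 = 354202/537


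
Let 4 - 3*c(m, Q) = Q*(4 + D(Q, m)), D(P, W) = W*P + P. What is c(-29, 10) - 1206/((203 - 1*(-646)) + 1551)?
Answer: 1104997/1200 ≈ 920.83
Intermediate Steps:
D(P, W) = P + P*W (D(P, W) = P*W + P = P + P*W)
c(m, Q) = 4/3 - Q*(4 + Q*(1 + m))/3
c(-29, 10) - 1206/((203 - 1*(-646)) + 1551) = (4/3 - 4/3*10 - ⅓*10²*(1 - 29)) - 1206/((203 - 1*(-646)) + 1551) = (4/3 - 40/3 - ⅓*100*(-28)) - 1206/((203 + 646) + 1551) = (4/3 - 40/3 + 2800/3) - 1206/(849 + 1551) = 2764/3 - 1206/2400 = 2764/3 + (1/2400)*(-1206) = 2764/3 - 201/400 = 1104997/1200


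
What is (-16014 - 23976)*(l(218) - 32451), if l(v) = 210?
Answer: 1289317590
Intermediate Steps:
(-16014 - 23976)*(l(218) - 32451) = (-16014 - 23976)*(210 - 32451) = -39990*(-32241) = 1289317590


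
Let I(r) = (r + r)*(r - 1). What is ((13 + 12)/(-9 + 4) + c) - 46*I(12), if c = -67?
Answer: -12216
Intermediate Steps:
I(r) = 2*r*(-1 + r) (I(r) = (2*r)*(-1 + r) = 2*r*(-1 + r))
((13 + 12)/(-9 + 4) + c) - 46*I(12) = ((13 + 12)/(-9 + 4) - 67) - 92*12*(-1 + 12) = (25/(-5) - 67) - 92*12*11 = (25*(-1/5) - 67) - 46*264 = (-5 - 67) - 12144 = -72 - 12144 = -12216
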